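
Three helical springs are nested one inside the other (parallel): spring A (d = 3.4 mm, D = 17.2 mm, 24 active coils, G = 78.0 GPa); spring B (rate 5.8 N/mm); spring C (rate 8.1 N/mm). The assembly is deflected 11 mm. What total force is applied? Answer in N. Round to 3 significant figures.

270 N

k_A = Gd⁴/(8D³N_a) = (78.0×10³)(3.4⁴)/(8·17.2³·24) = 10.669 N/mm
Parallel: k_eq = 10.669 + 5.8 + 8.1 = 24.569 N/mm
F = k_eq·δ = 24.569·11 = 270.26 N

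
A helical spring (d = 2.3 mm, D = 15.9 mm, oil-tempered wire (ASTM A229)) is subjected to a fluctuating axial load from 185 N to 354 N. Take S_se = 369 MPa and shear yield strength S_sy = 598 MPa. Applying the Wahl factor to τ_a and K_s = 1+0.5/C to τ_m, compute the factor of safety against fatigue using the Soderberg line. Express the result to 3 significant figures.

C = D/d = 15.9/2.3 = 6.9130; K_W = (4C−1)/(4C−4)+0.615/C = 1.2158; K_s = 1+0.5/C = 1.0723
F_a = (F_max−F_min)/2 = 84.5 N; F_m = (F_max+F_min)/2 = 269.5 N
τ_a = K_W·8F_aD/(πd³) = 1.2158 × 281.2 = 341.88 MPa
τ_m = K_s·8F_mD/(πd³) = 1.0723 × 896.83 = 961.7 MPa
Soderberg: 1/n_f = τ_a/S_se + τ_m/S_sy = 341.88/369 + 961.7/598 = 0.92650 + 1.60819 = 2.5347
n_f = 1/2.5347 = 0.3945

0.395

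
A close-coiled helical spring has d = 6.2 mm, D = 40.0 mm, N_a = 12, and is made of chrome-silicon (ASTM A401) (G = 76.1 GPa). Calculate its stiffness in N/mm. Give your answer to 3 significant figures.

k = Gd⁴/(8D³N_a) = (76.1×10³ × 6.2⁴) / (8 × 40.0³ × 12)
  = 1.12448e+08 / 6.144e+06 = 18.302 N/mm

18.3 N/mm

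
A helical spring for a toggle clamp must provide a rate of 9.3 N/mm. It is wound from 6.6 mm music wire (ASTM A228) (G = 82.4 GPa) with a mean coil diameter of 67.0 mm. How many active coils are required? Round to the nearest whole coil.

N_a = Gd⁴/(8D³k) = (82.4×10³ × 6.6⁴)/(8 × 67.0³ × 9.3)
    = 1.56352e+08 / 2.23768e+07 = 6.987 → 7 coils

7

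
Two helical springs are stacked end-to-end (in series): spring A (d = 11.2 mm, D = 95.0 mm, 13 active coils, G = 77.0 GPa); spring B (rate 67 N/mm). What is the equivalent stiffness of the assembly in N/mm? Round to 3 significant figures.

11.3 N/mm

k_A = Gd⁴/(8D³N_a) = (77.0×10³)(11.2⁴)/(8·95.0³·13) = 13.588 N/mm
Series: 1/k_eq = 1/13.588 + 1/67 = 0.088519; k_eq = 11.297 N/mm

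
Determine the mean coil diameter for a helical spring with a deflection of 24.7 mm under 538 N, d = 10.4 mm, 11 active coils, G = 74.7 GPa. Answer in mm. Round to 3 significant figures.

77.0 mm

Required rate k = F/δ = 538/24.7 = 21.781 N/mm
D = (Gd⁴/(8N_a·k))^(1/3) = (74.7×10³·10.4⁴/(8·11·21.781))^(1/3)
  = (455917)^(1/3) = 76.9654 mm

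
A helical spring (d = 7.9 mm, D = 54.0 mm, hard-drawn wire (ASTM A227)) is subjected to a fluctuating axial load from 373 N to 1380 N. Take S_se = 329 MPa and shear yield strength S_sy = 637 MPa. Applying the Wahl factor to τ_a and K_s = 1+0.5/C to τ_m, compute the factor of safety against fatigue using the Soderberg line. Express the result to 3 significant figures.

C = D/d = 54.0/7.9 = 6.8354; K_W = (4C−1)/(4C−4)+0.615/C = 1.2185; K_s = 1+0.5/C = 1.0731
F_a = (F_max−F_min)/2 = 503.5 N; F_m = (F_max+F_min)/2 = 876.5 N
τ_a = K_W·8F_aD/(πd³) = 1.2185 × 140.43 = 171.11 MPa
τ_m = K_s·8F_mD/(πd³) = 1.0731 × 244.46 = 262.34 MPa
Soderberg: 1/n_f = τ_a/S_se + τ_m/S_sy = 171.11/329 + 262.34/637 = 0.52009 + 0.41184 = 0.93193
n_f = 1/0.93193 = 1.073

1.07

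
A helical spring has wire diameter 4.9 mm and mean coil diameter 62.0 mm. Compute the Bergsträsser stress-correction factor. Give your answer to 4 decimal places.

1.1050

C = D/d = 62.0/4.9 = 12.6531
K_B = (4C+2)/(4C−3) = 52.612/47.612 = 1.1050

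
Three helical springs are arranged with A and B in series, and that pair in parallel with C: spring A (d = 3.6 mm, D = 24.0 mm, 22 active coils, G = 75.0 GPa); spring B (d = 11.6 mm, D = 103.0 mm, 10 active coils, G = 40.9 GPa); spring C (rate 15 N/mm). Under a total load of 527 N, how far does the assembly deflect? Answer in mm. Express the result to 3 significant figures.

k_A = Gd⁴/(8D³N_a) = (75.0×10³)(3.6⁴)/(8·24.0³·22) = 5.1776 N/mm
k_B = Gd⁴/(8D³N_a) = (40.9×10³)(11.6⁴)/(8·103.0³·10) = 8.4714 N/mm
Springs A,B series: k_AB = 1/(1/5.1776+1/8.4714) = 3.2135 N/mm; parallel with C: k_eq = 3.2135+15 = 18.214 N/mm
δ = F/k_eq = 527/18.214 = 28.935 mm

28.9 mm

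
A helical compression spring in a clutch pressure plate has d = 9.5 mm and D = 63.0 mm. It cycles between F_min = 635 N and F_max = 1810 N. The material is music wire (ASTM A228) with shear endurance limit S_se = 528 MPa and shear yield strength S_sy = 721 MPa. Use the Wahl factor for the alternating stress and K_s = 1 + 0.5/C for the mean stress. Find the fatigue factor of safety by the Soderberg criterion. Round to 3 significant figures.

C = D/d = 63.0/9.5 = 6.6316; K_W = (4C−1)/(4C−4)+0.615/C = 1.2259; K_s = 1+0.5/C = 1.0754
F_a = (F_max−F_min)/2 = 587.5 N; F_m = (F_max+F_min)/2 = 1222.5 N
τ_a = K_W·8F_aD/(πd³) = 1.2259 × 109.93 = 134.77 MPa
τ_m = K_s·8F_mD/(πd³) = 1.0754 × 228.75 = 246 MPa
Soderberg: 1/n_f = τ_a/S_se + τ_m/S_sy = 134.77/528 + 246/721 = 0.25524 + 0.34119 = 0.59642
n_f = 1/0.59642 = 1.677

1.68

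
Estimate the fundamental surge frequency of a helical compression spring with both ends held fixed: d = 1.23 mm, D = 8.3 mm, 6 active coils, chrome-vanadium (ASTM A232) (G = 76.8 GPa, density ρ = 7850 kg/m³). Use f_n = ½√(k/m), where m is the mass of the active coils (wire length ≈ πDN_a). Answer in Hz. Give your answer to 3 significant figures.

1050 Hz

k = Gd⁴/(8D³N_a) = (76.8×10³)(1.23⁴)/(8·8.3³·6) = 6.4048 N/mm = 6404.8 N/m
Wire length L = πDN_a = π·8.3·6 = 156.45 mm
m = ρ·(πd²/4)·L = 7850 × 1.1882×10⁻⁶ m² × 0.15645 m = 0.0014593 kg
f_n = ½√(k/m) = 0.5·√(6404.8/0.0014593) = 0.5·√(4.3889e+06) = 1047.5 Hz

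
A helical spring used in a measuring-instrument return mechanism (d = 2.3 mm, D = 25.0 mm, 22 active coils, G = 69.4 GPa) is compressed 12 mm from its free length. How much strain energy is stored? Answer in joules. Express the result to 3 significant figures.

0.0508 J

k = Gd⁴/(8D³N_a) = (69.4×10³)(2.3⁴)/(8·25.0³·22) = 0.70622 N/mm
U = ½kδ² = 0.5 × 0.70622 × 12² = 50.848 N·mm = 0.050848 J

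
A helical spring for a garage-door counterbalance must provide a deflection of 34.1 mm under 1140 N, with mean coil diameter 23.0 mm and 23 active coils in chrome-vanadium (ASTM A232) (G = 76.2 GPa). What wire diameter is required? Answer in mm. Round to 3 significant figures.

5.60 mm

Required rate k = F/δ = 1140/34.1 = 33.431 N/mm
d = (8D³N_a·k / G)^(1/4) = (8·23.0³·23·33.431 / (76.2×10³))^0.25
  = (982.19)^0.25 = 5.5982 mm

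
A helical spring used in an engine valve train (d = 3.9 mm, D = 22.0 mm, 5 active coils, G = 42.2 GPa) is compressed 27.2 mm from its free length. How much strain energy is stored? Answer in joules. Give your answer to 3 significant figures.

k = Gd⁴/(8D³N_a) = (42.2×10³)(3.9⁴)/(8·22.0³·5) = 22.921 N/mm
U = ½kδ² = 0.5 × 22.921 × 27.2² = 8479.1 N·mm = 8.4791 J

8.48 J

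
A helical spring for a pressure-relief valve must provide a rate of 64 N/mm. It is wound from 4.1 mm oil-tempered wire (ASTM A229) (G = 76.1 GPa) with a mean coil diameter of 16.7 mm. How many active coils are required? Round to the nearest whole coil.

9

N_a = Gd⁴/(8D³k) = (76.1×10³ × 4.1⁴)/(8 × 16.7³ × 64)
    = 2.1504e+07 / 2.38462e+06 = 9.018 → 9 coils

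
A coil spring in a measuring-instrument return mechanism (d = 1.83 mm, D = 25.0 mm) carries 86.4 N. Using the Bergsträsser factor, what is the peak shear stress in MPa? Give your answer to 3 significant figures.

Spring index C = D/d = 25.0/1.83 = 13.6612
K_B = (4C+2)/(4C−3) = 56.645/51.645 = 1.0968
τ₀ = 8FD/(πd³) = 8·86.4·25.0/(π·1.83³) = 17280/19.253 = 897.51 MPa
τ_max = K·τ₀ = 1.0968 × 897.51 = 984.41 MPa

984 MPa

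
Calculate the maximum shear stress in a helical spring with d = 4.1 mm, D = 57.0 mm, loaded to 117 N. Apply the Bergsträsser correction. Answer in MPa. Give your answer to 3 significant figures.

270 MPa

Spring index C = D/d = 57.0/4.1 = 13.9024
K_B = (4C+2)/(4C−3) = 57.610/52.610 = 1.0950
τ₀ = 8FD/(πd³) = 8·117·57.0/(π·4.1³) = 53352/216.52 = 246.4 MPa
τ_max = K·τ₀ = 1.0950 × 246.4 = 269.82 MPa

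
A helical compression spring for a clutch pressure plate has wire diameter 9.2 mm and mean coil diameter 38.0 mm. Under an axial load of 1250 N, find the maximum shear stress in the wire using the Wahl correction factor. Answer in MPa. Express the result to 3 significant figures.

Spring index C = D/d = 38.0/9.2 = 4.1304
K_W = (4C−1)/(4C−4) + 0.615/C = 15.522/12.522 + 0.1489 = 1.3885
τ₀ = 8FD/(πd³) = 8·1250·38.0/(π·9.2³) = 380000/2446.3 = 155.34 MPa
τ_max = K·τ₀ = 1.3885 × 155.34 = 215.68 MPa

216 MPa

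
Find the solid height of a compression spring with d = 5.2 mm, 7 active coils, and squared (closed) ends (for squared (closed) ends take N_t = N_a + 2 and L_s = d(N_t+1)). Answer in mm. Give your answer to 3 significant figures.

52.0 mm

squared (closed) ends: N_t = N_a + 2 = 7 + 2 = 9
L_s = d·(N_t+1) = 5.2 × 10 = 52 mm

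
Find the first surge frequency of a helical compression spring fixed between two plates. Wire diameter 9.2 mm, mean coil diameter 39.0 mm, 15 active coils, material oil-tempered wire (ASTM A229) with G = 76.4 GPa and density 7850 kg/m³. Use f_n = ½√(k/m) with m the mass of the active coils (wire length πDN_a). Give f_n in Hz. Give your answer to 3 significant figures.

k = Gd⁴/(8D³N_a) = (76.4×10³)(9.2⁴)/(8·39.0³·15) = 76.89 N/mm = 76890 N/m
Wire length L = πDN_a = π·39.0·15 = 1837.8 mm
m = ρ·(πd²/4)·L = 7850 × 66.476×10⁻⁶ m² × 1.8378 m = 0.95905 kg
f_n = ½√(k/m) = 0.5·√(76890/0.95905) = 0.5·√(80173) = 141.57 Hz

142 Hz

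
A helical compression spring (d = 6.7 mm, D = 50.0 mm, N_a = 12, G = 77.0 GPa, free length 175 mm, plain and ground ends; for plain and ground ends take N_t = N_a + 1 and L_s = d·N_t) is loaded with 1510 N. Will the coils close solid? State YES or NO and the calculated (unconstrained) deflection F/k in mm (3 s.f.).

k = Gd⁴/(8D³N_a) = (77.0×10³)(6.7⁴)/(8·50.0³·12) = 12.93 N/mm
N_t = 13; L_s = 6.7·13 = 87.1 mm; δ_solid = L₀ − L_s = 175 − 87.1 = 87.9 mm
δ = F/k = 1510/12.93 = 116.78 mm
δ ≥ δ_solid → spring goes solid

YES, δ = 117 mm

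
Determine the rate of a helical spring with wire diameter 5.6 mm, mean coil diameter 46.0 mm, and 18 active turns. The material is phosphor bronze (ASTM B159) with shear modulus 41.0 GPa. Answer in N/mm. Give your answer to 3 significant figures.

2.88 N/mm

k = Gd⁴/(8D³N_a) = (41.0×10³ × 5.6⁴) / (8 × 46.0³ × 18)
  = 4.03214e+07 / 1.40164e+07 = 2.8767 N/mm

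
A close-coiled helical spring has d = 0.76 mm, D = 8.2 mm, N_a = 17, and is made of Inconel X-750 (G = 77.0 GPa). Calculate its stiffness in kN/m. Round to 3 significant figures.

k = Gd⁴/(8D³N_a) = (77.0×10³ × 0.76⁴) / (8 × 8.2³ × 17)
  = 25688.9 / 74986 = 0.34258 N/mm

0.343 kN/m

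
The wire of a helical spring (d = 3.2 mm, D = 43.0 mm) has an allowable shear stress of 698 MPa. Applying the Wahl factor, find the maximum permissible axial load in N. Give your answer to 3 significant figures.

C = D/d = 43.0/3.2 = 13.4375
K_W = (4C−1)/(4C−4) + 0.615/C = 52.750/49.750 + 0.0458 = 1.1061
τ_max = K·8FD/(πd³) → F_max = τ_allow·πd³/(8DK)
F_max = 698·π·3.2³/(8·43.0·1.1061) = 71855/380.49 = 188.85 N

189 N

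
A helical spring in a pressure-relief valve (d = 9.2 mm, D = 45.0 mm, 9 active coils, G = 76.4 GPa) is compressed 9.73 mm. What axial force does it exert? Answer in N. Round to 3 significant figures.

k = Gd⁴/(8D³N_a) = (76.4×10³)(9.2⁴)/(8·45.0³·9) = 83.421 N/mm
F = k·δ = 83.421 × 9.73 = 811.68 N

812 N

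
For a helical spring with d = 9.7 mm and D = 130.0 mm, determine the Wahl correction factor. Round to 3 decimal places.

1.106

C = D/d = 130.0/9.7 = 13.4021
K_W = (4C−1)/(4C−4) + 0.615/C = 52.608/49.608 + 0.0459 = 1.1064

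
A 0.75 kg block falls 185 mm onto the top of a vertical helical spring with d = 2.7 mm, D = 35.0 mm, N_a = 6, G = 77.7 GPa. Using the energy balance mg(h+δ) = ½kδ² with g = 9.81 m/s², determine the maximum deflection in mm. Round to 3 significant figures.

k = Gd⁴/(8D³N_a) = (77.7×10³)(2.7⁴)/(8·35.0³·6) = 2.0065 N/mm
W = mg = 0.75 × 9.81 = 7.3575 N
½kδ² − Wδ − Wh = 0 → δ = (W + √(W² + 2kWh))/k
δ = (7.3575 + √(54.133 + 5462.14))/2.0065 = (7.3575 + 74.272)/2.0065 = 40.683 mm

40.7 mm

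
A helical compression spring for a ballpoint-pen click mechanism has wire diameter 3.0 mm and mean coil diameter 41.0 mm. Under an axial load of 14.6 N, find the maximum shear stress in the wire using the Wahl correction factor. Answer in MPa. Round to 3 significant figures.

Spring index C = D/d = 41.0/3.0 = 13.6667
K_W = (4C−1)/(4C−4) + 0.615/C = 53.667/50.667 + 0.0450 = 1.1042
τ₀ = 8FD/(πd³) = 8·14.6·41.0/(π·3.0³) = 4788.8/84.823 = 56.456 MPa
τ_max = K·τ₀ = 1.1042 × 56.456 = 62.34 MPa

62.3 MPa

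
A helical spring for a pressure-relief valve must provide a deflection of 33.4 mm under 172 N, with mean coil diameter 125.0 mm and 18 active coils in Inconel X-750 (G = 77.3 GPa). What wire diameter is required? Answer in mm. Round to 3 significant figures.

11.7 mm

Required rate k = F/δ = 172/33.4 = 5.1497 N/mm
d = (8D³N_a·k / G)^(1/4) = (8·125.0³·18·5.1497 / (77.3×10³))^0.25
  = (18737)^0.25 = 11.6997 mm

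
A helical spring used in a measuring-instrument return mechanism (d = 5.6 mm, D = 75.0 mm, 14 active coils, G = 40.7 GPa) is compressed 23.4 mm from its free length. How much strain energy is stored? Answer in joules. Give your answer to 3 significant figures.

k = Gd⁴/(8D³N_a) = (40.7×10³)(5.6⁴)/(8·75.0³·14) = 0.84712 N/mm
U = ½kδ² = 0.5 × 0.84712 × 23.4² = 231.92 N·mm = 0.23192 J

0.232 J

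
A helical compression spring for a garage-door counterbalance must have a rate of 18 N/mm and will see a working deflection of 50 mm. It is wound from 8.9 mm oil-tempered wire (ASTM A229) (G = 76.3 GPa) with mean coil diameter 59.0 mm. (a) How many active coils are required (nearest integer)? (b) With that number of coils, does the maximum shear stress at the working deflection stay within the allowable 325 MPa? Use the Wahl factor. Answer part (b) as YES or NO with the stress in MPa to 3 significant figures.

(a) 16 coils; (b) YES, τ_max = 238 MPa

N_a = Gd⁴/(8D³k) = (76.3×10³)(8.9⁴)/(8·59.0³·18) = 16.19 → N_a = 16
Actual rate k = Gd⁴/(8D³·16) = 18.21 N/mm
Working load F = kδ = 18.21·50 = 910.52 N
C = 59.0/8.9 = 6.6292; K_W = (4C−1)/(4C−4)+0.615/C = 1.2260
τ_max = K_W·8FD/(πd³) = 1.2260·194.05 = 237.9 MPa
τ_max ≤ 325 MPa → acceptable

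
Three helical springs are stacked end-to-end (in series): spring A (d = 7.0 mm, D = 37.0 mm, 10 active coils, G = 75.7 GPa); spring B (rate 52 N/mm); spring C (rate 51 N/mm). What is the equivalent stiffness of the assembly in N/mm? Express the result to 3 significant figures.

16.4 N/mm

k_A = Gd⁴/(8D³N_a) = (75.7×10³)(7.0⁴)/(8·37.0³·10) = 44.853 N/mm
Series: 1/k_eq = 1/44.853 + 1/52 + 1/51 = 0.061134; k_eq = 16.358 N/mm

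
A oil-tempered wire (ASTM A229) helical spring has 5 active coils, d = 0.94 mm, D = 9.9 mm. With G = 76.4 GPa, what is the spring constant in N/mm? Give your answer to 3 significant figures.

1.54 N/mm

k = Gd⁴/(8D³N_a) = (76.4×10³ × 0.94⁴) / (8 × 9.9³ × 5)
  = 59649.2 / 38812 = 1.5369 N/mm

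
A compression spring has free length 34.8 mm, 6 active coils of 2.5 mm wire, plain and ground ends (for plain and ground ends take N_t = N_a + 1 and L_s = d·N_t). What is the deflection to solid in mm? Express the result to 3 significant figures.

N_t = 7; L_s = 2.5·7 = 17.5 mm
δ_solid = L₀ − L_s = 34.8 − 17.5 = 17.3 mm

17.3 mm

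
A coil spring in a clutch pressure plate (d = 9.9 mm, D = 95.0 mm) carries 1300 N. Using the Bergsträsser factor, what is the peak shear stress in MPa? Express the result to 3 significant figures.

370 MPa

Spring index C = D/d = 95.0/9.9 = 9.5960
K_B = (4C+2)/(4C−3) = 40.384/35.384 = 1.1413
τ₀ = 8FD/(πd³) = 8·1300·95.0/(π·9.9³) = 988000/3048.3 = 324.12 MPa
τ_max = K·τ₀ = 1.1413 × 324.12 = 369.92 MPa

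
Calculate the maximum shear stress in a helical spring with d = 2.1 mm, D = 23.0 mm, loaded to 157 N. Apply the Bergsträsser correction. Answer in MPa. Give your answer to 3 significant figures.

1110 MPa

Spring index C = D/d = 23.0/2.1 = 10.9524
K_B = (4C+2)/(4C−3) = 45.810/40.810 = 1.1225
τ₀ = 8FD/(πd³) = 8·157·23.0/(π·2.1³) = 28888/29.094 = 992.91 MPa
τ_max = K·τ₀ = 1.1225 × 992.91 = 1114.6 MPa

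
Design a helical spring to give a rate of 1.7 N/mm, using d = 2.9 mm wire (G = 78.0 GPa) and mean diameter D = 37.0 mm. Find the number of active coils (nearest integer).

8

N_a = Gd⁴/(8D³k) = (78.0×10³ × 2.9⁴)/(8 × 37.0³ × 1.7)
    = 5.51679e+06 / 688881 = 8.008 → 8 coils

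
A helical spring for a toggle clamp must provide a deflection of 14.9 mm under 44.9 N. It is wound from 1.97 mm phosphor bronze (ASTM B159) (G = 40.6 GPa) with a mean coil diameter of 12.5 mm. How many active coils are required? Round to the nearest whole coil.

Required rate k = F/δ = 44.9/14.9 = 3.0134 N/mm
N_a = Gd⁴/(8D³k) = (40.6×10³ × 1.97⁴)/(8 × 12.5³ × 3.0134)
    = 611492 / 47084.7 = 12.99 → 13 coils

13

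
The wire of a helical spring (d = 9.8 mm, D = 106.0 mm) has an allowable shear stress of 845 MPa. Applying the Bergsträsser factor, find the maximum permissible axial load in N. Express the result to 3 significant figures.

C = D/d = 106.0/9.8 = 10.8163
K_B = (4C+2)/(4C−3) = 45.265/40.265 = 1.1242
τ_max = K·8FD/(πd³) → F_max = τ_allow·πd³/(8DK)
F_max = 845·π·9.8³/(8·106.0·1.1242) = 2.4985e+06/953.3 = 2620.9 N

2620 N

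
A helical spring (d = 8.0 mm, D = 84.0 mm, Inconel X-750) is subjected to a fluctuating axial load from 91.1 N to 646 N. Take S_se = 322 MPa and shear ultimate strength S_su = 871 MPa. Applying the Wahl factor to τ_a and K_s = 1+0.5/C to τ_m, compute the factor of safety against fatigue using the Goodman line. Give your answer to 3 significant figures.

1.68

C = D/d = 84.0/8.0 = 10.5000; K_W = (4C−1)/(4C−4)+0.615/C = 1.1375; K_s = 1+0.5/C = 1.0476
F_a = (F_max−F_min)/2 = 277.45 N; F_m = (F_max+F_min)/2 = 368.55 N
τ_a = K_W·8F_aD/(πd³) = 1.1375 × 115.91 = 131.85 MPa
τ_m = K_s·8F_mD/(πd³) = 1.0476 × 153.97 = 161.31 MPa
Goodman: 1/n_f = τ_a/S_se + τ_m/S_su = 131.85/322 + 161.31/871 = 0.40948 + 0.18520 = 0.59468
n_f = 1/0.59468 = 1.682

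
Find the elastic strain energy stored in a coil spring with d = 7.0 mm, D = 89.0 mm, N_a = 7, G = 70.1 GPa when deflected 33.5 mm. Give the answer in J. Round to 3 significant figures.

k = Gd⁴/(8D³N_a) = (70.1×10³)(7.0⁴)/(8·89.0³·7) = 4.2634 N/mm
U = ½kδ² = 0.5 × 4.2634 × 33.5² = 2392.3 N·mm = 2.3923 J

2.39 J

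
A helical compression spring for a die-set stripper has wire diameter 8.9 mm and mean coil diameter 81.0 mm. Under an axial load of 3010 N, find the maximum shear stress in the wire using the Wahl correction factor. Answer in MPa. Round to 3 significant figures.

1020 MPa

Spring index C = D/d = 81.0/8.9 = 9.1011
K_W = (4C−1)/(4C−4) + 0.615/C = 35.404/32.404 + 0.0676 = 1.1602
τ₀ = 8FD/(πd³) = 8·3010·81.0/(π·8.9³) = 1.95048e+06/2214.7 = 880.69 MPa
τ_max = K·τ₀ = 1.1602 × 880.69 = 1021.7 MPa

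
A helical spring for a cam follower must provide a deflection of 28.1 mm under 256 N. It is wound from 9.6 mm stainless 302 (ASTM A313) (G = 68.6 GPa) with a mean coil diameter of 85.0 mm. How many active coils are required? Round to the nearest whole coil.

Required rate k = F/δ = 256/28.1 = 9.1103 N/mm
N_a = Gd⁴/(8D³k) = (68.6×10³ × 9.6⁴)/(8 × 85.0³ × 9.1103)
    = 5.82652e+08 / 4.4759e+07 = 13.02 → 13 coils

13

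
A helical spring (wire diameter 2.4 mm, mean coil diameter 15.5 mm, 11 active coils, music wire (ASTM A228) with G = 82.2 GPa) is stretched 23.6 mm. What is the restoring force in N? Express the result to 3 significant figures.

196 N

k = Gd⁴/(8D³N_a) = (82.2×10³)(2.4⁴)/(8·15.5³·11) = 8.3222 N/mm
F = k·δ = 8.3222 × 23.6 = 196.4 N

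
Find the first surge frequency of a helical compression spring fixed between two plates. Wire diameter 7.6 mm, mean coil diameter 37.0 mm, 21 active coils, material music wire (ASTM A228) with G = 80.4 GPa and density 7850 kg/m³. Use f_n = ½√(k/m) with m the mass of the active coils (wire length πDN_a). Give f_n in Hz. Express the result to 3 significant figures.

k = Gd⁴/(8D³N_a) = (80.4×10³)(7.6⁴)/(8·37.0³·21) = 31.521 N/mm = 31521 N/m
Wire length L = πDN_a = π·37.0·21 = 2441 mm
m = ρ·(πd²/4)·L = 7850 × 45.365×10⁻⁶ m² × 2.441 m = 0.86928 kg
f_n = ½√(k/m) = 0.5·√(31521/0.86928) = 0.5·√(36261) = 95.211 Hz

95.2 Hz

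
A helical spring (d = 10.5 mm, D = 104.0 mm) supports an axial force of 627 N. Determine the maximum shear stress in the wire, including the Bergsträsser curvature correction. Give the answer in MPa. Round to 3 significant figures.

163 MPa

Spring index C = D/d = 104.0/10.5 = 9.9048
K_B = (4C+2)/(4C−3) = 41.619/36.619 = 1.1365
τ₀ = 8FD/(πd³) = 8·627·104.0/(π·10.5³) = 521664/3636.8 = 143.44 MPa
τ_max = K·τ₀ = 1.1365 × 143.44 = 163.03 MPa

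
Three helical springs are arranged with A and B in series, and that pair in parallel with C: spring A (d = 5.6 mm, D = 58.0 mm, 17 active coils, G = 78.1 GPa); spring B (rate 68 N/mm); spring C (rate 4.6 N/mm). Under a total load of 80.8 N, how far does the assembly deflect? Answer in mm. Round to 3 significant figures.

11.0 mm

k_A = Gd⁴/(8D³N_a) = (78.1×10³)(5.6⁴)/(8·58.0³·17) = 2.8945 N/mm
Springs A,B series: k_AB = 1/(1/2.8945+1/68) = 2.7764 N/mm; parallel with C: k_eq = 2.7764+4.6 = 7.3764 N/mm
δ = F/k_eq = 80.8/7.3764 = 10.954 mm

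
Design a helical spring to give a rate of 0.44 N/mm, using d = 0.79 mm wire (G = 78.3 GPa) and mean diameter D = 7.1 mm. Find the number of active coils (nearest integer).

24

N_a = Gd⁴/(8D³k) = (78.3×10³ × 0.79⁴)/(8 × 7.1³ × 0.44)
    = 30497.9 / 1259.85 = 24.21 → 24 coils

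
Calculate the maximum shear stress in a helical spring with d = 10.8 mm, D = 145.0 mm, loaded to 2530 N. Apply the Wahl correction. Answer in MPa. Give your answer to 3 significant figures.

Spring index C = D/d = 145.0/10.8 = 13.4259
K_W = (4C−1)/(4C−4) + 0.615/C = 52.704/49.704 + 0.0458 = 1.1062
τ₀ = 8FD/(πd³) = 8·2530·145.0/(π·10.8³) = 2.9348e+06/3957.5 = 741.58 MPa
τ_max = K·τ₀ = 1.1062 × 741.58 = 820.31 MPa

820 MPa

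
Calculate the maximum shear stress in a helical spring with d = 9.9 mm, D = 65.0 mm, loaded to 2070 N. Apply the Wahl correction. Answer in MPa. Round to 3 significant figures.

434 MPa

Spring index C = D/d = 65.0/9.9 = 6.5657
K_W = (4C−1)/(4C−4) + 0.615/C = 25.263/22.263 + 0.0937 = 1.2284
τ₀ = 8FD/(πd³) = 8·2070·65.0/(π·9.9³) = 1.0764e+06/3048.3 = 353.12 MPa
τ_max = K·τ₀ = 1.2284 × 353.12 = 433.78 MPa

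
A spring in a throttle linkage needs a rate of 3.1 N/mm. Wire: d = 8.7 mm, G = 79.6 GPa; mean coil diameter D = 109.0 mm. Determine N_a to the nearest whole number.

14

N_a = Gd⁴/(8D³k) = (79.6×10³ × 8.7⁴)/(8 × 109.0³ × 3.1)
    = 4.56026e+08 / 3.21167e+07 = 14.2 → 14 coils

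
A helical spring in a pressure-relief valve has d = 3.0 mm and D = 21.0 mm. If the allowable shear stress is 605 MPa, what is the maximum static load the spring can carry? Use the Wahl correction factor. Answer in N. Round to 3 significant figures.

252 N

C = D/d = 21.0/3.0 = 7.0000
K_W = (4C−1)/(4C−4) + 0.615/C = 27.000/24.000 + 0.0879 = 1.2129
τ_max = K·8FD/(πd³) → F_max = τ_allow·πd³/(8DK)
F_max = 605·π·3.0³/(8·21.0·1.2129) = 51318/203.76 = 251.85 N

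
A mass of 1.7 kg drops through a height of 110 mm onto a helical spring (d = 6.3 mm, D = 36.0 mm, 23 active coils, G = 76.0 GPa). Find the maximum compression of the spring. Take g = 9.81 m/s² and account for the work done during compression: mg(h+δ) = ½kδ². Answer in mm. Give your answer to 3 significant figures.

k = Gd⁴/(8D³N_a) = (76.0×10³)(6.3⁴)/(8·36.0³·23) = 13.946 N/mm
W = mg = 1.7 × 9.81 = 16.677 N
½kδ² − Wδ − Wh = 0 → δ = (W + √(W² + 2kWh))/k
δ = (16.677 + √(278.12 + 51167.1))/13.946 = (16.677 + 226.82)/13.946 = 17.46 mm

17.5 mm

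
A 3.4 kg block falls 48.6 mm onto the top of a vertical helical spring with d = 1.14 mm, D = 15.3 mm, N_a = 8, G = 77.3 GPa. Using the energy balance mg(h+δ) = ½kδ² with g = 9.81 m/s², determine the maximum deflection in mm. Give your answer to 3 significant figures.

k = Gd⁴/(8D³N_a) = (77.3×10³)(1.14⁴)/(8·15.3³·8) = 0.56957 N/mm
W = mg = 3.4 × 9.81 = 33.354 N
½kδ² − Wδ − Wh = 0 → δ = (W + √(W² + 2kWh))/k
δ = (33.354 + √(1112.5 + 1846.54))/0.56957 = (33.354 + 54.397)/0.56957 = 154.07 mm

154 mm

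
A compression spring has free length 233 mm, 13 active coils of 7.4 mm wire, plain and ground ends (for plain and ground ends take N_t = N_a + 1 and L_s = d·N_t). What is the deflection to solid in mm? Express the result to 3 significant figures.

129 mm

N_t = 14; L_s = 7.4·14 = 103.6 mm
δ_solid = L₀ − L_s = 233 − 103.6 = 129.4 mm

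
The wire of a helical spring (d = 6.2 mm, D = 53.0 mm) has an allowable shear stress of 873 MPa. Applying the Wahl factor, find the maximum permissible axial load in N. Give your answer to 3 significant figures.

C = D/d = 53.0/6.2 = 8.5484
K_W = (4C−1)/(4C−4) + 0.615/C = 33.194/30.194 + 0.0719 = 1.1713
τ_max = K·8FD/(πd³) → F_max = τ_allow·πd³/(8DK)
F_max = 873·π·6.2³/(8·53.0·1.1713) = 6.5364e+05/496.63 = 1316.1 N

1320 N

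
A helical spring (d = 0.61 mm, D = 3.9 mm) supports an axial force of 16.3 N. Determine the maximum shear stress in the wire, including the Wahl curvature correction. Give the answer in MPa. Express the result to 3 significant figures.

881 MPa

Spring index C = D/d = 3.9/0.61 = 6.3934
K_W = (4C−1)/(4C−4) + 0.615/C = 24.574/21.574 + 0.0962 = 1.2353
τ₀ = 8FD/(πd³) = 8·16.3·3.9/(π·0.61³) = 508.56/0.71308 = 713.19 MPa
τ_max = K·τ₀ = 1.2353 × 713.19 = 880.96 MPa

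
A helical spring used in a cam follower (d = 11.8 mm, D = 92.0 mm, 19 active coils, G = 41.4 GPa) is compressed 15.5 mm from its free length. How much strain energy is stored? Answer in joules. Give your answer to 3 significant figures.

0.815 J

k = Gd⁴/(8D³N_a) = (41.4×10³)(11.8⁴)/(8·92.0³·19) = 6.7814 N/mm
U = ½kδ² = 0.5 × 6.7814 × 15.5² = 814.62 N·mm = 0.81462 J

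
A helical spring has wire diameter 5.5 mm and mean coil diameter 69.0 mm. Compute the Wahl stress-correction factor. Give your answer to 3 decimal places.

C = D/d = 69.0/5.5 = 12.5455
K_W = (4C−1)/(4C−4) + 0.615/C = 49.182/46.182 + 0.0490 = 1.1140

1.114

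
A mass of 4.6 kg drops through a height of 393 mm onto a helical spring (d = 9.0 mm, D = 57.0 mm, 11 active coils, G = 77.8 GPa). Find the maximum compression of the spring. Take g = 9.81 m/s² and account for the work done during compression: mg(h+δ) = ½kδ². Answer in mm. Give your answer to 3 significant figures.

35.1 mm

k = Gd⁴/(8D³N_a) = (77.8×10³)(9.0⁴)/(8·57.0³·11) = 31.321 N/mm
W = mg = 4.6 × 9.81 = 45.126 N
½kδ² − Wδ − Wh = 0 → δ = (W + √(W² + 2kWh))/k
δ = (45.126 + √(2036.4 + 1.11094e+06))/31.321 = (45.126 + 1055)/31.321 = 35.123 mm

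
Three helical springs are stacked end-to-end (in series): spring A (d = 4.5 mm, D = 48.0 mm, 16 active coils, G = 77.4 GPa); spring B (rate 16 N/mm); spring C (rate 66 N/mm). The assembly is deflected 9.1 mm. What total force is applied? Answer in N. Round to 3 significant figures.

17.4 N

k_A = Gd⁴/(8D³N_a) = (77.4×10³)(4.5⁴)/(8·48.0³·16) = 2.2421 N/mm
Series: 1/k_eq = 1/2.2421 + 1/16 + 1/66 = 0.52366; k_eq = 1.9096 N/mm
F = k_eq·δ = 1.9096·9.1 = 17.378 N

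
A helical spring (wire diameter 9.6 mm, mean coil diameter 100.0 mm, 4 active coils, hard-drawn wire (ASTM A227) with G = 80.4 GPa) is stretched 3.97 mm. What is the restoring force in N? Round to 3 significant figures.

84.7 N

k = Gd⁴/(8D³N_a) = (80.4×10³)(9.6⁴)/(8·100.0³·4) = 21.34 N/mm
F = k·δ = 21.34 × 3.97 = 84.719 N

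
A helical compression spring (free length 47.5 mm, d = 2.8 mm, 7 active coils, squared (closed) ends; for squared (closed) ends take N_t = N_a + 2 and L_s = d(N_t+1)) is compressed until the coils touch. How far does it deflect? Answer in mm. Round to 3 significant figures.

19.5 mm

N_t = 9; L_s = 2.8·10 = 28 mm
δ_solid = L₀ − L_s = 47.5 − 28 = 19.5 mm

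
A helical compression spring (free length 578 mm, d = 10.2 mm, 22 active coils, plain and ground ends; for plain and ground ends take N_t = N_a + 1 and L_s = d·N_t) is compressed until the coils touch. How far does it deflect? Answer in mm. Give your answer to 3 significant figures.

343 mm

N_t = 23; L_s = 10.2·23 = 234.6 mm
δ_solid = L₀ − L_s = 578 − 234.6 = 343.4 mm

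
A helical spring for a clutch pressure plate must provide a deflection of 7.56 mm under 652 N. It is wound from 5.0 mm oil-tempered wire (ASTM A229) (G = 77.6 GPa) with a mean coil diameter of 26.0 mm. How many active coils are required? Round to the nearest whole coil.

Required rate k = F/δ = 652/7.56 = 86.243 N/mm
N_a = Gd⁴/(8D³k) = (77.6×10³ × 5.0⁴)/(8 × 26.0³ × 86.243)
    = 4.85e+07 / 1.21265e+07 = 4 → 4 coils

4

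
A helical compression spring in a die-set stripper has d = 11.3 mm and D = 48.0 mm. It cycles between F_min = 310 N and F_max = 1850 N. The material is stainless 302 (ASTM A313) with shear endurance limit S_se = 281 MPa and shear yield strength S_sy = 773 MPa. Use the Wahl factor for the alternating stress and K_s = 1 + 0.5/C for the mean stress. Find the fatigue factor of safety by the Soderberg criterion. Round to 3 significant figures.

2.21

C = D/d = 48.0/11.3 = 4.2478; K_W = (4C−1)/(4C−4)+0.615/C = 1.3757; K_s = 1+0.5/C = 1.1177
F_a = (F_max−F_min)/2 = 770 N; F_m = (F_max+F_min)/2 = 1080 N
τ_a = K_W·8F_aD/(πd³) = 1.3757 × 65.228 = 89.735 MPa
τ_m = K_s·8F_mD/(πd³) = 1.1177 × 91.489 = 102.26 MPa
Soderberg: 1/n_f = τ_a/S_se + τ_m/S_sy = 89.735/281 + 102.26/773 = 0.31934 + 0.13229 = 0.45163
n_f = 1/0.45163 = 2.214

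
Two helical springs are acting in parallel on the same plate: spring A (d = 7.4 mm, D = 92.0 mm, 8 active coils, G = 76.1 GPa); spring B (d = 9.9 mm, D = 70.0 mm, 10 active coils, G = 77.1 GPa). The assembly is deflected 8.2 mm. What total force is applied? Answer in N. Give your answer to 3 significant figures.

k_A = Gd⁴/(8D³N_a) = (76.1×10³)(7.4⁴)/(8·92.0³·8) = 4.579 N/mm
k_B = Gd⁴/(8D³N_a) = (77.1×10³)(9.9⁴)/(8·70.0³·10) = 26.991 N/mm
Parallel: k_eq = 4.579 + 26.991 = 31.569 N/mm
F = k_eq·δ = 31.569·8.2 = 258.87 N

259 N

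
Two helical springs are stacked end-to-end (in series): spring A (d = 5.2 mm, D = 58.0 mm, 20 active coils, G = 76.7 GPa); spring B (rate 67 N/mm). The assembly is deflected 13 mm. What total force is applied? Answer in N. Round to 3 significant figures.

k_A = Gd⁴/(8D³N_a) = (76.7×10³)(5.2⁴)/(8·58.0³·20) = 1.7964 N/mm
Series: 1/k_eq = 1/1.7964 + 1/67 = 0.57159; k_eq = 1.7495 N/mm
F = k_eq·δ = 1.7495·13 = 22.743 N

22.7 N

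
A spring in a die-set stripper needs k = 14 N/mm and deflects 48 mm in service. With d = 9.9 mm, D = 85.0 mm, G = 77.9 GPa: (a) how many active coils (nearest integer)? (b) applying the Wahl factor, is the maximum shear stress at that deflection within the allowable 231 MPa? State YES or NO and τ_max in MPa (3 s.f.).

N_a = Gd⁴/(8D³k) = (77.9×10³)(9.9⁴)/(8·85.0³·14) = 10.88 → N_a = 11
Actual rate k = Gd⁴/(8D³·11) = 13.846 N/mm
Working load F = kδ = 13.846·48 = 664.63 N
C = 85.0/9.9 = 8.5859; K_W = (4C−1)/(4C−4)+0.615/C = 1.1705
τ_max = K_W·8FD/(πd³) = 1.1705·148.26 = 173.54 MPa
τ_max ≤ 231 MPa → acceptable

(a) 11 coils; (b) YES, τ_max = 174 MPa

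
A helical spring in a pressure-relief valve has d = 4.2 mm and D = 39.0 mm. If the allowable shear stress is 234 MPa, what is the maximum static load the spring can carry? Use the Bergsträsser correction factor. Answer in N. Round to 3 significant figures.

152 N

C = D/d = 39.0/4.2 = 9.2857
K_B = (4C+2)/(4C−3) = 39.143/34.143 = 1.1464
τ_max = K·8FD/(πd³) → F_max = τ_allow·πd³/(8DK)
F_max = 234·π·4.2³/(8·39.0·1.1464) = 54465/357.69 = 152.27 N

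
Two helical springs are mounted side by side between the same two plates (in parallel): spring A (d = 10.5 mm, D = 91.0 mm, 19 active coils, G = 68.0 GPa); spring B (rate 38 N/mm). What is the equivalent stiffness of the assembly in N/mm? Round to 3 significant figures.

k_A = Gd⁴/(8D³N_a) = (68.0×10³)(10.5⁴)/(8·91.0³·19) = 7.216 N/mm
Parallel: k_eq = 7.216 + 38 = 45.216 N/mm

45.2 N/mm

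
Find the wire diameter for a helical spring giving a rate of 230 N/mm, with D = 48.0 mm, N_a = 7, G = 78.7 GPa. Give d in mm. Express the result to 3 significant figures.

11.6 mm

d = (8D³N_a·k / G)^(1/4) = (8·48.0³·7·230 / (78.7×10³))^0.25
  = (18099)^0.25 = 11.5989 mm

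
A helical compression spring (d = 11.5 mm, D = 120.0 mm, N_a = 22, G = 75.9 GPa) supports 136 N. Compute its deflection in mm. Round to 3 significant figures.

k = Gd⁴/(8D³N_a) = (75.9×10³)(11.5⁴)/(8·120.0³·22) = 4.3649 N/mm
δ = F/k = 136 / 4.3649 = 31.157 mm

31.2 mm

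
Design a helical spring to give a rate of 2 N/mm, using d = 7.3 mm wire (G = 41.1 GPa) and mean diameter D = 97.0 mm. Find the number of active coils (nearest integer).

8

N_a = Gd⁴/(8D³k) = (41.1×10³ × 7.3⁴)/(8 × 97.0³ × 2)
    = 1.16717e+08 / 1.46028e+07 = 7.993 → 8 coils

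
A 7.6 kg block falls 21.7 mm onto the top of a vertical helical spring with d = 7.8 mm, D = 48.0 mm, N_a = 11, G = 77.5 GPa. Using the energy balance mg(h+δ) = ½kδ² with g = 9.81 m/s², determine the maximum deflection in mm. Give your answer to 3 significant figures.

13.3 mm

k = Gd⁴/(8D³N_a) = (77.5×10³)(7.8⁴)/(8·48.0³·11) = 29.476 N/mm
W = mg = 7.6 × 9.81 = 74.556 N
½kδ² − Wδ − Wh = 0 → δ = (W + √(W² + 2kWh))/k
δ = (74.556 + √(5558.6 + 95377.5))/29.476 = (74.556 + 317.7)/29.476 = 13.308 mm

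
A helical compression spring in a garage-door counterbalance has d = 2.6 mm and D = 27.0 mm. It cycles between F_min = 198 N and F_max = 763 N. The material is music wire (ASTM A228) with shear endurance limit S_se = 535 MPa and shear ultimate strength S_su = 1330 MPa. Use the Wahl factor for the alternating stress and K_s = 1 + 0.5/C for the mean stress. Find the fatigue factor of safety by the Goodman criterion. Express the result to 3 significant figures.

0.261

C = D/d = 27.0/2.6 = 10.3846; K_W = (4C−1)/(4C−4)+0.615/C = 1.1391; K_s = 1+0.5/C = 1.0481
F_a = (F_max−F_min)/2 = 282.5 N; F_m = (F_max+F_min)/2 = 480.5 N
τ_a = K_W·8F_aD/(πd³) = 1.1391 × 1105.1 = 1258.9 MPa
τ_m = K_s·8F_mD/(πd³) = 1.0481 × 1879.7 = 1970.2 MPa
Goodman: 1/n_f = τ_a/S_se + τ_m/S_su = 1258.9/535 + 1970.2/1330 = 2.35302 + 1.48132 = 3.8343
n_f = 1/3.8343 = 0.2608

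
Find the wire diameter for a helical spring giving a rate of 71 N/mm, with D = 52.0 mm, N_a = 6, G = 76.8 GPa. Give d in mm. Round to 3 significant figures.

d = (8D³N_a·k / G)^(1/4) = (8·52.0³·6·71 / (76.8×10³))^0.25
  = (6239.5)^0.25 = 8.8877 mm

8.89 mm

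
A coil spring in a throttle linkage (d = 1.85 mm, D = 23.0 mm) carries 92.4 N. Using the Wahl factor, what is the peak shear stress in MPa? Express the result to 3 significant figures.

953 MPa

Spring index C = D/d = 23.0/1.85 = 12.4324
K_W = (4C−1)/(4C−4) + 0.615/C = 48.730/45.730 + 0.0495 = 1.1151
τ₀ = 8FD/(πd³) = 8·92.4·23.0/(π·1.85³) = 17001.6/19.891 = 854.72 MPa
τ_max = K·τ₀ = 1.1151 × 854.72 = 953.07 MPa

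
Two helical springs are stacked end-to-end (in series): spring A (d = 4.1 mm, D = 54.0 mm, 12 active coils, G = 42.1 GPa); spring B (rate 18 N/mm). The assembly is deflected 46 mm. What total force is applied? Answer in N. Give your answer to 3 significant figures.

k_A = Gd⁴/(8D³N_a) = (42.1×10³)(4.1⁴)/(8·54.0³·12) = 0.78698 N/mm
Series: 1/k_eq = 1/0.78698 + 1/18 = 1.3262; k_eq = 0.75402 N/mm
F = k_eq·δ = 0.75402·46 = 34.685 N

34.7 N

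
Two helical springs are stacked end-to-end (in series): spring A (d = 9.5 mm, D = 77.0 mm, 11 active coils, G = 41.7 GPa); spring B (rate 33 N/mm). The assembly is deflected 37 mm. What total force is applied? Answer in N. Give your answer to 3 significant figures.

249 N

k_A = Gd⁴/(8D³N_a) = (41.7×10³)(9.5⁴)/(8·77.0³·11) = 8.4543 N/mm
Series: 1/k_eq = 1/8.4543 + 1/33 = 0.14859; k_eq = 6.7301 N/mm
F = k_eq·δ = 6.7301·37 = 249.01 N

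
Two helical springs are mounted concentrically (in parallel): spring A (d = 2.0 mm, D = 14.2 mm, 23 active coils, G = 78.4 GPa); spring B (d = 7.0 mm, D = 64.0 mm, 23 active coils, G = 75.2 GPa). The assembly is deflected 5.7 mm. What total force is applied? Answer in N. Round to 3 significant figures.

k_A = Gd⁴/(8D³N_a) = (78.4×10³)(2.0⁴)/(8·14.2³·23) = 2.381 N/mm
k_B = Gd⁴/(8D³N_a) = (75.2×10³)(7.0⁴)/(8·64.0³·23) = 3.7433 N/mm
Parallel: k_eq = 2.381 + 3.7433 = 6.1242 N/mm
F = k_eq·δ = 6.1242·5.7 = 34.908 N

34.9 N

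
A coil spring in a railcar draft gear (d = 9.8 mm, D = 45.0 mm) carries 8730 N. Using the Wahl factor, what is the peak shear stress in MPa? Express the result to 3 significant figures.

1430 MPa

Spring index C = D/d = 45.0/9.8 = 4.5918
K_W = (4C−1)/(4C−4) + 0.615/C = 17.367/14.367 + 0.1339 = 1.3427
τ₀ = 8FD/(πd³) = 8·8730·45.0/(π·9.8³) = 3.1428e+06/2956.8 = 1062.9 MPa
τ_max = K·τ₀ = 1.3427 × 1062.9 = 1427.2 MPa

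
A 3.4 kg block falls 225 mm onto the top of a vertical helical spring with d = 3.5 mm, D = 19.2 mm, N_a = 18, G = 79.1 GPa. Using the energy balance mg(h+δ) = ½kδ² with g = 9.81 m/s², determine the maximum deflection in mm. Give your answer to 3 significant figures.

38.9 mm

k = Gd⁴/(8D³N_a) = (79.1×10³)(3.5⁴)/(8·19.2³·18) = 11.646 N/mm
W = mg = 3.4 × 9.81 = 33.354 N
½kδ² − Wδ − Wh = 0 → δ = (W + √(W² + 2kWh))/k
δ = (33.354 + √(1112.5 + 174801))/11.646 = (33.354 + 419.42)/11.646 = 38.878 mm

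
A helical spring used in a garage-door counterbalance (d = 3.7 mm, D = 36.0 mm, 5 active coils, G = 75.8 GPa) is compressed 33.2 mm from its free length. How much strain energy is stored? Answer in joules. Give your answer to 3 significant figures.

4.20 J

k = Gd⁴/(8D³N_a) = (75.8×10³)(3.7⁴)/(8·36.0³·5) = 7.6122 N/mm
U = ½kδ² = 0.5 × 7.6122 × 33.2² = 4195.2 N·mm = 4.1952 J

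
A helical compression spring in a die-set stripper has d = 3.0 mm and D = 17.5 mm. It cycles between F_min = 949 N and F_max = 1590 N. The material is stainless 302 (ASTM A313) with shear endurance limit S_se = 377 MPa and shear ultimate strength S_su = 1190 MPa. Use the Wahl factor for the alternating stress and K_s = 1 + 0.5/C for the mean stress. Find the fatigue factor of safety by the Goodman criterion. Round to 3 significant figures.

0.272

C = D/d = 17.5/3.0 = 5.8333; K_W = (4C−1)/(4C−4)+0.615/C = 1.2606; K_s = 1+0.5/C = 1.0857
F_a = (F_max−F_min)/2 = 320.5 N; F_m = (F_max+F_min)/2 = 1269.5 N
τ_a = K_W·8F_aD/(πd³) = 1.2606 × 528.98 = 666.84 MPa
τ_m = K_s·8F_mD/(πd³) = 1.0857 × 2095.3 = 2274.9 MPa
Goodman: 1/n_f = τ_a/S_se + τ_m/S_su = 666.84/377 + 2274.9/1190 = 1.76880 + 1.91168 = 3.6805
n_f = 1/3.6805 = 0.2717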